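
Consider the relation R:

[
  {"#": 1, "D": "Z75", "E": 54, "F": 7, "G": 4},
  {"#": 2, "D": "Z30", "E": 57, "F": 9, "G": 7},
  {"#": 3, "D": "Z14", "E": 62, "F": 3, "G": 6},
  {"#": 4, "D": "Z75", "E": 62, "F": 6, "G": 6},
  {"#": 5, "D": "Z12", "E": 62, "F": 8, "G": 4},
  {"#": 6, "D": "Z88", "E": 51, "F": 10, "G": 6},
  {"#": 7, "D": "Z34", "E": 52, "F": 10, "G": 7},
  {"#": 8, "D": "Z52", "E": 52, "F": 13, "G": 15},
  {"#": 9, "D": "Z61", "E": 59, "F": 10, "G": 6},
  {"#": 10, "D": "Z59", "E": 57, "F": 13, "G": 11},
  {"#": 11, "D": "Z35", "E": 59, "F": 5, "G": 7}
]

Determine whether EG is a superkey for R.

No

Rows 3 and 4 have the same EG value (E=62, G=6) but are distinct tuples, so EG does not determine every attribute — not a superkey.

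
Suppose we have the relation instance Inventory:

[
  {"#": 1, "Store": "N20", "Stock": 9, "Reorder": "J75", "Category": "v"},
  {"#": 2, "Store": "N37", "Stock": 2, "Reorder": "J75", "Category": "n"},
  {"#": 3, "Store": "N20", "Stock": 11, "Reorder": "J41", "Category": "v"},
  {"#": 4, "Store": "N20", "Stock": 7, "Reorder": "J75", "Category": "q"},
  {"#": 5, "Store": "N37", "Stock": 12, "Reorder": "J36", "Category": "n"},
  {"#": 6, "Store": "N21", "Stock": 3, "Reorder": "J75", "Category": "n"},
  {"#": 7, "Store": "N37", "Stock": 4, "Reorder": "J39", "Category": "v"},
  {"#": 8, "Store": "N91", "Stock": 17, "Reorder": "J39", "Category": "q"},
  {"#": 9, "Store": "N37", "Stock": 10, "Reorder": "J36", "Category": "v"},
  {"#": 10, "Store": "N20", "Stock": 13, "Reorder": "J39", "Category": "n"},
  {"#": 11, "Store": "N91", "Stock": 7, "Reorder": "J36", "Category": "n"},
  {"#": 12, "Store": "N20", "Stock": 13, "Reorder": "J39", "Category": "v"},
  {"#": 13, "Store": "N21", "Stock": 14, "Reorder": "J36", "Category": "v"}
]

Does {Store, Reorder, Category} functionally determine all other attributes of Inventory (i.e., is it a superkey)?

All 13 rows have distinct {Store, Reorder, Category} values, so {Store, Reorder, Category} → (all attributes) holds and {Store, Reorder, Category} is a superkey.

Yes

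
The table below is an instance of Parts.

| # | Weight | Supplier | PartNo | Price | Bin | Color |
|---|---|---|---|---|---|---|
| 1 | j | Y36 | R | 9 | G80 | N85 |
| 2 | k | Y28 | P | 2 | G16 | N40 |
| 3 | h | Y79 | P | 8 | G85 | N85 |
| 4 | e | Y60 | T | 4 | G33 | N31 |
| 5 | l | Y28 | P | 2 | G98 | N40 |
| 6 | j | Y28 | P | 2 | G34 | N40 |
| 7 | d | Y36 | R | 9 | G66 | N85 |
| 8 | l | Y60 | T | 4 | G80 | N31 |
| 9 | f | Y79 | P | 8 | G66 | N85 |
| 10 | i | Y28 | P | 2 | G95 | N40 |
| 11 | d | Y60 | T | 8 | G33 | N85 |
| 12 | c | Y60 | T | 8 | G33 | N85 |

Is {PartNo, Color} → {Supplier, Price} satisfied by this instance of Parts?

(PartNo=R, Color=N85): rows 1, 7 → {Supplier,Price} = (Y36, 9), (Y36, 9) ✓
(PartNo=P, Color=N40): rows 2, 5, 6, 10 → {Supplier,Price} = (Y28, 2), (Y28, 2), (Y28, 2), (Y28, 2) ✓
(PartNo=P, Color=N85): rows 3, 9 → {Supplier,Price} = (Y79, 8), (Y79, 8) ✓
(PartNo=T, Color=N31): rows 4, 8 → {Supplier,Price} = (Y60, 4), (Y60, 4) ✓
(PartNo=T, Color=N85): rows 11, 12 → {Supplier,Price} = (Y60, 8), (Y60, 8) ✓
Every {PartNo, Color} value is associated with a single {Supplier, Price} value, so {PartNo, Color} → {Supplier, Price} holds.

Yes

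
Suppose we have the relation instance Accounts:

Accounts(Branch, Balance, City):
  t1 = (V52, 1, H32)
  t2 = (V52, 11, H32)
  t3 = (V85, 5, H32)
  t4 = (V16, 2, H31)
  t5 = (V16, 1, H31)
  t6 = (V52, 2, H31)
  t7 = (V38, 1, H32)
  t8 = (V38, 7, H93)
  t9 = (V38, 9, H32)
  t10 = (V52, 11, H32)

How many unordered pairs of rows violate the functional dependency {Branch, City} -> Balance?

4

(Branch=V52, City=H32): violating pairs (1,2), (1,10) — 2 pairs.
(Branch=V16, City=H31): violating pairs (4,5) — 1 pair.
(Branch=V38, City=H32): violating pairs (7,9) — 1 pair.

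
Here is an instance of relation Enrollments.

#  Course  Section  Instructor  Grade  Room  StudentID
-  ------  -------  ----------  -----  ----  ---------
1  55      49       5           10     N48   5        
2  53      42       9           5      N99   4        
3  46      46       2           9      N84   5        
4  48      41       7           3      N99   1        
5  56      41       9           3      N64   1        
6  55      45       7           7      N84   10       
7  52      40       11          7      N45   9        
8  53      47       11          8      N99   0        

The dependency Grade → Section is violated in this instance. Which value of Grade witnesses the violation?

Grade=10: row 1 → Section = 49 ✓
Grade=5: row 2 → Section = 42 ✓
Grade=9: row 3 → Section = 46 ✓
Grade=3: rows 4, 5 → Section = 41, 41 ✓
Grade=7: rows 6, 7 → Section takes values {45, 40} — violation
Grade=8: row 8 → Section = 47 ✓
The only Grade value with inconsistent Section is Grade=7.

7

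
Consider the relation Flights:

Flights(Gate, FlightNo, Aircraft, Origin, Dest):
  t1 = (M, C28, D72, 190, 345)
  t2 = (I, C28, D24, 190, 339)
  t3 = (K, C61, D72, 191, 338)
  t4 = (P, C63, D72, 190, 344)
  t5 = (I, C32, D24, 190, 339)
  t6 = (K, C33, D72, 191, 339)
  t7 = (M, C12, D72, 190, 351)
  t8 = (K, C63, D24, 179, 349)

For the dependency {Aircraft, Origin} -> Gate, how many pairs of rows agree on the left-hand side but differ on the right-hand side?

(Aircraft=D72, Origin=190): violating pairs (1,4), (4,7) — 2 pairs.
(Aircraft=D24, Origin=190): all 2 rows agree on Gate — 0 pairs.
(Aircraft=D72, Origin=191): all 2 rows agree on Gate — 0 pairs.

2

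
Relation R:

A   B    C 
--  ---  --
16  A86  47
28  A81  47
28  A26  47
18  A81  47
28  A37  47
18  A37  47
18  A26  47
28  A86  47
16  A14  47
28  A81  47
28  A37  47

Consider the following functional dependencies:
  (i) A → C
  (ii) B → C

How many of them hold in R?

(i) A → C: every LHS value maps to a single RHS value — holds.
(ii) B → C: every LHS value maps to a single RHS value — holds.
2 of the 2 dependencies hold.

2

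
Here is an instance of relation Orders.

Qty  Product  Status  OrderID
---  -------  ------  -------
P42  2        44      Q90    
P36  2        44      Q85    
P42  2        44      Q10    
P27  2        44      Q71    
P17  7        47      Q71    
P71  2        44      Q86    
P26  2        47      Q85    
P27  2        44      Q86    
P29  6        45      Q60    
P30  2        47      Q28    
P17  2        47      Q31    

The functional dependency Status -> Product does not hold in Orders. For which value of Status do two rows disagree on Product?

Status=44: 6 rows → Product = 2, 2, 2, 2, 2, 2 ✓
Status=47: 4 rows → Product takes values {7, 2} — violation
Status=45: 1 row → Product = 6 ✓
The only Status value with inconsistent Product is Status=47.

47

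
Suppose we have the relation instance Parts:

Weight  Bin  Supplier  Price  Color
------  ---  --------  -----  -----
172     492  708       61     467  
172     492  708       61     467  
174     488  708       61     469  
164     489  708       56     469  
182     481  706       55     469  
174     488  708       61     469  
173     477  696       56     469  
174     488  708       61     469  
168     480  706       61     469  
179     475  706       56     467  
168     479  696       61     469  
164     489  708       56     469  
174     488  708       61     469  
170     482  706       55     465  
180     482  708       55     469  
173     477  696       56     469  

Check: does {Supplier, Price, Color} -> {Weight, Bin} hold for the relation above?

Yes

(Supplier=708, Price=61, Color=467): 2 rows → {Weight,Bin} = (172, 492), (172, 492) ✓
(Supplier=708, Price=61, Color=469): 4 rows → {Weight,Bin} = (174, 488), (174, 488), (174, 488), (174, 488) ✓
(Supplier=708, Price=56, Color=469): 2 rows → {Weight,Bin} = (164, 489), (164, 489) ✓
(Supplier=706, Price=55, Color=469): 1 row → {Weight,Bin} = (182, 481) ✓
(Supplier=696, Price=56, Color=469): 2 rows → {Weight,Bin} = (173, 477), (173, 477) ✓
(Supplier=706, Price=61, Color=469): 1 row → {Weight,Bin} = (168, 480) ✓
(Supplier=706, Price=56, Color=467): 1 row → {Weight,Bin} = (179, 475) ✓
(Supplier=696, Price=61, Color=469): 1 row → {Weight,Bin} = (168, 479) ✓
(Supplier=706, Price=55, Color=465): 1 row → {Weight,Bin} = (170, 482) ✓
(Supplier=708, Price=55, Color=469): 1 row → {Weight,Bin} = (180, 482) ✓
Every {Supplier, Price, Color} value is associated with a single {Weight, Bin} value, so {Supplier, Price, Color} -> {Weight, Bin} holds.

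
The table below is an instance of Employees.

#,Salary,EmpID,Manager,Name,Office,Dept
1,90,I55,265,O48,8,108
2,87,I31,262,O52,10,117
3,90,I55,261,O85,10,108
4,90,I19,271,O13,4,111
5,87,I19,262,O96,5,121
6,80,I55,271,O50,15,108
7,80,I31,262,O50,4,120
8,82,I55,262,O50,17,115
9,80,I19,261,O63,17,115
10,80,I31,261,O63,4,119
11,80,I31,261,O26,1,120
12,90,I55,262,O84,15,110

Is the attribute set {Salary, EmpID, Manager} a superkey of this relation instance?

No

Rows 10 and 11 have the same {Salary, EmpID, Manager} value (Salary=80, EmpID=I31, Manager=261) but are distinct tuples, so {Salary, EmpID, Manager} does not determine every attribute — not a superkey.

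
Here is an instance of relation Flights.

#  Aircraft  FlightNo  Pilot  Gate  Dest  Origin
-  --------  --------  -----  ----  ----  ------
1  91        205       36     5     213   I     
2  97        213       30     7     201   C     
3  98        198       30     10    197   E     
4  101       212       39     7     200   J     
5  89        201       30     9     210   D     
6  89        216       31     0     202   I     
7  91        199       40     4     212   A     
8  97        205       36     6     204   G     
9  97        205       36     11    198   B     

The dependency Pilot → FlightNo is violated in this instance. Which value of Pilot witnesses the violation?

30

Pilot=36: rows 1, 8, 9 → FlightNo = 205, 205, 205 ✓
Pilot=30: rows 2, 3, 5 → FlightNo takes values {213, 198, 201} — violation
Pilot=39: row 4 → FlightNo = 212 ✓
Pilot=31: row 6 → FlightNo = 216 ✓
Pilot=40: row 7 → FlightNo = 199 ✓
The only Pilot value with inconsistent FlightNo is Pilot=30.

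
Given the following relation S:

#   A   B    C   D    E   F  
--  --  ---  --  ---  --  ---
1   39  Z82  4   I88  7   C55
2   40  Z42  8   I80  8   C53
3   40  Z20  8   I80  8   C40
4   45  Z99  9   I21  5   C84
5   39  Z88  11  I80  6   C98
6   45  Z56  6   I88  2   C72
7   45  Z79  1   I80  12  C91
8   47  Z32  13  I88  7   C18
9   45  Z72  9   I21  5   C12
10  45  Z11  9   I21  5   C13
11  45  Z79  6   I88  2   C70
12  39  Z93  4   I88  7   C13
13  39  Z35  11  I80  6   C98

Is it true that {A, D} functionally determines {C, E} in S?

Yes

(A=39, D=I88): rows 1, 12 → {C,E} = (4, 7), (4, 7) ✓
(A=40, D=I80): rows 2, 3 → {C,E} = (8, 8), (8, 8) ✓
(A=45, D=I21): rows 4, 9, 10 → {C,E} = (9, 5), (9, 5), (9, 5) ✓
(A=39, D=I80): rows 5, 13 → {C,E} = (11, 6), (11, 6) ✓
(A=45, D=I88): rows 6, 11 → {C,E} = (6, 2), (6, 2) ✓
(A=45, D=I80): row 7 → {C,E} = (1, 12) ✓
(A=47, D=I88): row 8 → {C,E} = (13, 7) ✓
Every {A, D} value is associated with a single {C, E} value, so {A, D} → {C, E} holds.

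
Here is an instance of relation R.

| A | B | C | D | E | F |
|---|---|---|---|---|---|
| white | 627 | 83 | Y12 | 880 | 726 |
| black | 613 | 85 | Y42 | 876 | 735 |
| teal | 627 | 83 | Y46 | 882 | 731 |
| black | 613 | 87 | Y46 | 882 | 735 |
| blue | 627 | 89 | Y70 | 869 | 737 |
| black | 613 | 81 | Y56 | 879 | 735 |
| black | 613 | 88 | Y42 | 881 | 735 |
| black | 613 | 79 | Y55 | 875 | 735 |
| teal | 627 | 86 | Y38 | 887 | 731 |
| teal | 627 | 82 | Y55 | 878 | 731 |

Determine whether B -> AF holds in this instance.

No

B=627: 5 rows → {A,F} takes values {(white, 726), (teal, 731), (blue, 737)} — violation
B=613: 5 rows → {A,F} = (black, 735), (black, 735), (black, 735), (black, 735), (black, 735) ✓
Two rows agree on B but differ on AF, so B -> AF does not hold.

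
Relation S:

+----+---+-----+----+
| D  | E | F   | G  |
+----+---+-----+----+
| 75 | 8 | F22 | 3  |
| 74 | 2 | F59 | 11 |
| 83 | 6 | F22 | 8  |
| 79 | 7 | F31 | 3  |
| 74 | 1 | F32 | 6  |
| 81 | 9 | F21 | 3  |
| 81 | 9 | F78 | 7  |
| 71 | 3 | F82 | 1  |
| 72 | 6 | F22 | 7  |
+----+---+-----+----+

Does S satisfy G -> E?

No

G=3: 3 rows → E takes values {8, 7, 9} — violation
G=11: 1 row → E = 2 ✓
G=8: 1 row → E = 6 ✓
G=6: 1 row → E = 1 ✓
G=7: 2 rows → E takes values {9, 6} — violation
G=1: 1 row → E = 3 ✓
Two rows agree on G but differ on E, so G -> E does not hold.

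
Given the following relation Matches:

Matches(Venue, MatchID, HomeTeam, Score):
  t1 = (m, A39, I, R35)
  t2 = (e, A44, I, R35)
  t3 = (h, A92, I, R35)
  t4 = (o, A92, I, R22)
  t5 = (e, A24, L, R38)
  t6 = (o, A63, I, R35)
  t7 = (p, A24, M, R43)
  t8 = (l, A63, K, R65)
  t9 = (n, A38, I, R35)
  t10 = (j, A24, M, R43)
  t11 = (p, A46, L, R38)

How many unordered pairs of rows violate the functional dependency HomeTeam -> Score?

HomeTeam=I: violating pairs (1,4), (2,4), (3,4), (4,6), (4,9) — 5 pairs.
HomeTeam=L: all 2 rows agree on Score — 0 pairs.
HomeTeam=M: all 2 rows agree on Score — 0 pairs.

5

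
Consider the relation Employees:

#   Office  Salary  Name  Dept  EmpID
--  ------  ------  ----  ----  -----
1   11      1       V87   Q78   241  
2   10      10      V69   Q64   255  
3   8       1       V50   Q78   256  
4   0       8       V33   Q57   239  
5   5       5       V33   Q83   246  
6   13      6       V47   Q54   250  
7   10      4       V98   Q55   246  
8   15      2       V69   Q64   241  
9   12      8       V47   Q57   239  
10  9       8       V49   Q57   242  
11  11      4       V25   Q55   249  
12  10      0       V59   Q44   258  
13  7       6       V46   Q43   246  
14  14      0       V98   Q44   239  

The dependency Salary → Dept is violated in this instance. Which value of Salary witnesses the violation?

Salary=1: rows 1, 3 → Dept = Q78, Q78 ✓
Salary=10: row 2 → Dept = Q64 ✓
Salary=8: rows 4, 9, 10 → Dept = Q57, Q57, Q57 ✓
Salary=5: row 5 → Dept = Q83 ✓
Salary=6: rows 6, 13 → Dept takes values {Q54, Q43} — violation
Salary=4: rows 7, 11 → Dept = Q55, Q55 ✓
Salary=2: row 8 → Dept = Q64 ✓
Salary=0: rows 12, 14 → Dept = Q44, Q44 ✓
The only Salary value with inconsistent Dept is Salary=6.

6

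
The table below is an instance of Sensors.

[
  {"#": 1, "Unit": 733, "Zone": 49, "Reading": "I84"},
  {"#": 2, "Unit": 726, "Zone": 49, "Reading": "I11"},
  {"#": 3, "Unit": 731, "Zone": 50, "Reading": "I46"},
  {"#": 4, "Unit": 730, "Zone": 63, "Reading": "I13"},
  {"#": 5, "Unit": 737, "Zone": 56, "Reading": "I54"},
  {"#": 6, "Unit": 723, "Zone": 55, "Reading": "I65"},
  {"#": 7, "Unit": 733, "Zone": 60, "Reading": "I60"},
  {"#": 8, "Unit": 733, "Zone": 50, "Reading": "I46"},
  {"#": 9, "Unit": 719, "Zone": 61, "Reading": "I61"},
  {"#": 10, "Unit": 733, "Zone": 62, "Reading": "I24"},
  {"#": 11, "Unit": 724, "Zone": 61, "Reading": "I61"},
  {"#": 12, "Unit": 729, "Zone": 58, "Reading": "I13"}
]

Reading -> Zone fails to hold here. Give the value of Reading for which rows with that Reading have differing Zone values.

I13

Reading=I84: row 1 → Zone = 49 ✓
Reading=I11: row 2 → Zone = 49 ✓
Reading=I46: rows 3, 8 → Zone = 50, 50 ✓
Reading=I13: rows 4, 12 → Zone takes values {63, 58} — violation
Reading=I54: row 5 → Zone = 56 ✓
Reading=I65: row 6 → Zone = 55 ✓
Reading=I60: row 7 → Zone = 60 ✓
Reading=I61: rows 9, 11 → Zone = 61, 61 ✓
Reading=I24: row 10 → Zone = 62 ✓
The only Reading value with inconsistent Zone is Reading=I13.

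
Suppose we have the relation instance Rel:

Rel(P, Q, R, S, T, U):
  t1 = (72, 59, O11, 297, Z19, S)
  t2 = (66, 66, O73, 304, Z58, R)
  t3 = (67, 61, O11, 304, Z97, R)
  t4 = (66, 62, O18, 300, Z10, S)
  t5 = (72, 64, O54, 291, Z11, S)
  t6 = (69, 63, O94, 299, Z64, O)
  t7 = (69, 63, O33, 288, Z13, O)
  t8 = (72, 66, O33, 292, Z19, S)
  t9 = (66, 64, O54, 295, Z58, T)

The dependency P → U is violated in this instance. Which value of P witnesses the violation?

P=72: rows 1, 5, 8 → U = S, S, S ✓
P=66: rows 2, 4, 9 → U takes values {R, S, T} — violation
P=67: row 3 → U = R ✓
P=69: rows 6, 7 → U = O, O ✓
The only P value with inconsistent U is P=66.

66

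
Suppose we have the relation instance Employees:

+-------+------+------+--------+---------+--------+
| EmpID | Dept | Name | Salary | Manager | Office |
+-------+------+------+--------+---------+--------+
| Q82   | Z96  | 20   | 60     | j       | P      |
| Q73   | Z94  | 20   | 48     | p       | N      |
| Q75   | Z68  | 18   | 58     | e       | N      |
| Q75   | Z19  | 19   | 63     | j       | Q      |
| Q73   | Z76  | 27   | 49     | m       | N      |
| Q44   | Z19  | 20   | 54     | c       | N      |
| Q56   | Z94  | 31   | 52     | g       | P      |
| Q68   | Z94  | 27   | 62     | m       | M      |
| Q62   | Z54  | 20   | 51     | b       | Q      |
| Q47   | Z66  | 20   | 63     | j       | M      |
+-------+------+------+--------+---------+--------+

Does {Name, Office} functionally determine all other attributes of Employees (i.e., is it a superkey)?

Two distinct rows share (Name=20, Office=N), so {Name, Office} does not determine every attribute — not a superkey.

No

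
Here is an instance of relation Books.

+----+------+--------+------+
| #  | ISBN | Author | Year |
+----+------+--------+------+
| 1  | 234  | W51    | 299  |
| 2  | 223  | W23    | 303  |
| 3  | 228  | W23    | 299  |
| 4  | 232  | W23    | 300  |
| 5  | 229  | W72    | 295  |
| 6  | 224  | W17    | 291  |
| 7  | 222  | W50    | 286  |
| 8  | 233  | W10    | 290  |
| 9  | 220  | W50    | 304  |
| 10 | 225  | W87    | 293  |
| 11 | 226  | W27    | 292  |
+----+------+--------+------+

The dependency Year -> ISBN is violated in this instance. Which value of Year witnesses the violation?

299

Year=299: rows 1, 3 → ISBN takes values {234, 228} — violation
Year=303: row 2 → ISBN = 223 ✓
Year=300: row 4 → ISBN = 232 ✓
Year=295: row 5 → ISBN = 229 ✓
Year=291: row 6 → ISBN = 224 ✓
Year=286: row 7 → ISBN = 222 ✓
Year=290: row 8 → ISBN = 233 ✓
Year=304: row 9 → ISBN = 220 ✓
Year=293: row 10 → ISBN = 225 ✓
Year=292: row 11 → ISBN = 226 ✓
The only Year value with inconsistent ISBN is Year=299.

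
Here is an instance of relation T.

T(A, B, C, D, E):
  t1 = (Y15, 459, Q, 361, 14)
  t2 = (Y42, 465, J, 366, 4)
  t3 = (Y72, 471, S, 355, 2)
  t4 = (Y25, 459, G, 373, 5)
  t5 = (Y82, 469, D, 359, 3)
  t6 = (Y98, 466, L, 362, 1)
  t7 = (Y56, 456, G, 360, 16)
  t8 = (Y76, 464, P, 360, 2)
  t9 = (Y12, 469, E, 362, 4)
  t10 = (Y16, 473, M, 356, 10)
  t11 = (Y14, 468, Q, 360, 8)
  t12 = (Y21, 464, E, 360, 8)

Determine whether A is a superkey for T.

Yes

All 12 rows have distinct A values, so A → (all attributes) holds and A is a superkey.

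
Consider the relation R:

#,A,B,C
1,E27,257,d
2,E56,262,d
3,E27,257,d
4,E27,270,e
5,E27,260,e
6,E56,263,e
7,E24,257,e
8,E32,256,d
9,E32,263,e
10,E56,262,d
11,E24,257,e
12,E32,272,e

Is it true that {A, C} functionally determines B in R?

(A=E27, C=d): rows 1, 3 → B = 257, 257 ✓
(A=E56, C=d): rows 2, 10 → B = 262, 262 ✓
(A=E27, C=e): rows 4, 5 → B takes values {270, 260} — violation
(A=E56, C=e): row 6 → B = 263 ✓
(A=E24, C=e): rows 7, 11 → B = 257, 257 ✓
(A=E32, C=d): row 8 → B = 256 ✓
(A=E32, C=e): rows 9, 12 → B takes values {263, 272} — violation
Two rows agree on {A, C} but differ on B, so {A, C} → B does not hold.

No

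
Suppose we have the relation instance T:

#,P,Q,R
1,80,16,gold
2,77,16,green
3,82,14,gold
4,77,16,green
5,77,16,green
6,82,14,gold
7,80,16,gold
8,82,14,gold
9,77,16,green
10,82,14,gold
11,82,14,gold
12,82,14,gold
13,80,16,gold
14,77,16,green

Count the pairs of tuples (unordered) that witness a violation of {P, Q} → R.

(P=80, Q=16): all 3 rows agree on R — 0 pairs.
(P=77, Q=16): all 5 rows agree on R — 0 pairs.
(P=82, Q=14): all 6 rows agree on R — 0 pairs.

0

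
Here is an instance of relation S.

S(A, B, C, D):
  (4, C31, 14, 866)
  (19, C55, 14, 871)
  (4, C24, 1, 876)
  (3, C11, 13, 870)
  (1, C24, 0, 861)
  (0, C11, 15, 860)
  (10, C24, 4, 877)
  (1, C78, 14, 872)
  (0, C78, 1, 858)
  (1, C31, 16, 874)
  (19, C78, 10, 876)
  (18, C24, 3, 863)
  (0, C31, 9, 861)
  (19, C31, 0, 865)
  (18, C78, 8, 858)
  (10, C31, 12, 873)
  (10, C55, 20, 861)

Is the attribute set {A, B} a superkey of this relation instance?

Yes

All 17 rows have distinct {A, B} values, so {A, B} → (all attributes) holds and {A, B} is a superkey.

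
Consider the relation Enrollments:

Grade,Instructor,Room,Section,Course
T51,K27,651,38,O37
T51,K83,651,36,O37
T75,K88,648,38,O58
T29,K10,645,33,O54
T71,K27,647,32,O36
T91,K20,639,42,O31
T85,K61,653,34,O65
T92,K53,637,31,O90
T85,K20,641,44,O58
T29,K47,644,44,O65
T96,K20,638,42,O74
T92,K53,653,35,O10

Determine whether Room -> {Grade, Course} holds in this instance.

Room=651: 2 rows → {Grade,Course} = (T51, O37), (T51, O37) ✓
Room=648: 1 row → {Grade,Course} = (T75, O58) ✓
Room=645: 1 row → {Grade,Course} = (T29, O54) ✓
Room=647: 1 row → {Grade,Course} = (T71, O36) ✓
Room=639: 1 row → {Grade,Course} = (T91, O31) ✓
Room=653: 2 rows → {Grade,Course} takes values {(T85, O65), (T92, O10)} — violation
Room=637: 1 row → {Grade,Course} = (T92, O90) ✓
Room=641: 1 row → {Grade,Course} = (T85, O58) ✓
Room=644: 1 row → {Grade,Course} = (T29, O65) ✓
Room=638: 1 row → {Grade,Course} = (T96, O74) ✓
Two rows agree on Room but differ on {Grade, Course}, so Room -> {Grade, Course} does not hold.

No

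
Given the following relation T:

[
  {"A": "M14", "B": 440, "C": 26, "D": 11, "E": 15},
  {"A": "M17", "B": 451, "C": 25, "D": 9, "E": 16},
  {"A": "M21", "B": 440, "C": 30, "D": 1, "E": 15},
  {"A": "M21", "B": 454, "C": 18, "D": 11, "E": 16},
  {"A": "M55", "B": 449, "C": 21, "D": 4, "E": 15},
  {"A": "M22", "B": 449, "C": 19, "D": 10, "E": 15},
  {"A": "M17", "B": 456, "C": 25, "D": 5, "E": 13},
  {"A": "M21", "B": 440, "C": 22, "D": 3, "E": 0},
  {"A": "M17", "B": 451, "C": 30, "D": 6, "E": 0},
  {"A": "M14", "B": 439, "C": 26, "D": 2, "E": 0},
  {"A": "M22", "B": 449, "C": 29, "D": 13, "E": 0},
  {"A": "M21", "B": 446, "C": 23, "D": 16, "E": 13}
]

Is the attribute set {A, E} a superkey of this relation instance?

All 12 rows have distinct {A, E} values, so {A, E} → (all attributes) holds and {A, E} is a superkey.

Yes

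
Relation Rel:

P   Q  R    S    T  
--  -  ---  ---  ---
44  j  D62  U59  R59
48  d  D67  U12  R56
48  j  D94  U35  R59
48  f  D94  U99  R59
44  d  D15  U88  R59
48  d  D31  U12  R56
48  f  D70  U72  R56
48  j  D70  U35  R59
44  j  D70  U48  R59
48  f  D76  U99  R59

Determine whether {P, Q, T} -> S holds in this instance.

No

(P=44, Q=j, T=R59): 2 rows → S takes values {U59, U48} — violation
(P=48, Q=d, T=R56): 2 rows → S = U12, U12 ✓
(P=48, Q=j, T=R59): 2 rows → S = U35, U35 ✓
(P=48, Q=f, T=R59): 2 rows → S = U99, U99 ✓
(P=44, Q=d, T=R59): 1 row → S = U88 ✓
(P=48, Q=f, T=R56): 1 row → S = U72 ✓
Two rows agree on {P, Q, T} but differ on S, so {P, Q, T} -> S does not hold.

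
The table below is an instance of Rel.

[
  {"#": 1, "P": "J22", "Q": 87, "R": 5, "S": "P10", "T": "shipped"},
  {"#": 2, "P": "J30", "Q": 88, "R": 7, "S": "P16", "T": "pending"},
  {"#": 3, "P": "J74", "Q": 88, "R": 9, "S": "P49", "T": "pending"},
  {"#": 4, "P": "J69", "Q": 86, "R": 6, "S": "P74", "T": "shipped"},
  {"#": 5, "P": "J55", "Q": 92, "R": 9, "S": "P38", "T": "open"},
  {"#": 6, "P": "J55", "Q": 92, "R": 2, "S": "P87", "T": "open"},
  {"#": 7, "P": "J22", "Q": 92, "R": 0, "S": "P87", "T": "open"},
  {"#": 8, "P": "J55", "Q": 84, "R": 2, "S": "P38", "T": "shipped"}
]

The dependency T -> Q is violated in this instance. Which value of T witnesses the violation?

T=shipped: rows 1, 4, 8 → Q takes values {87, 86, 84} — violation
T=pending: rows 2, 3 → Q = 88, 88 ✓
T=open: rows 5, 6, 7 → Q = 92, 92, 92 ✓
The only T value with inconsistent Q is T=shipped.

shipped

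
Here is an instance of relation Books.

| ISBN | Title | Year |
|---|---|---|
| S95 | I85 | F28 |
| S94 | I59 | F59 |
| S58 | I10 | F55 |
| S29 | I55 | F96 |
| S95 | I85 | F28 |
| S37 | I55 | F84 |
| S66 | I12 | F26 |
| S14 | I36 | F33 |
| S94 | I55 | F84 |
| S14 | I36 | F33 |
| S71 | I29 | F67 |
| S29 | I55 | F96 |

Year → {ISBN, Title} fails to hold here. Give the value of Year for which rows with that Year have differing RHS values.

F84

Year=F28: 2 rows → {ISBN,Title} = (S95, I85), (S95, I85) ✓
Year=F59: 1 row → {ISBN,Title} = (S94, I59) ✓
Year=F55: 1 row → {ISBN,Title} = (S58, I10) ✓
Year=F96: 2 rows → {ISBN,Title} = (S29, I55), (S29, I55) ✓
Year=F84: 2 rows → {ISBN,Title} takes values {(S37, I55), (S94, I55)} — violation
Year=F26: 1 row → {ISBN,Title} = (S66, I12) ✓
Year=F33: 2 rows → {ISBN,Title} = (S14, I36), (S14, I36) ✓
Year=F67: 1 row → {ISBN,Title} = (S71, I29) ✓
The only Year value with inconsistent RHS is Year=F84.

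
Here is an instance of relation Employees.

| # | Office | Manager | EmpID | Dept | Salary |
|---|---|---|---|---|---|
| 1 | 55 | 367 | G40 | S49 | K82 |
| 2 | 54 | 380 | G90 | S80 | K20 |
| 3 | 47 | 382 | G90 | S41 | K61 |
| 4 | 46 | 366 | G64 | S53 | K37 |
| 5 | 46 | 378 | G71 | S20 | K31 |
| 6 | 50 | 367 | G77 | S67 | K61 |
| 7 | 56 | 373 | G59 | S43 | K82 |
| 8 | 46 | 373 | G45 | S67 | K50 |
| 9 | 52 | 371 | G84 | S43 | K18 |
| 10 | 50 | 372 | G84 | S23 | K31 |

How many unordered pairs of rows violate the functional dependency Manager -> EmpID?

2

Manager=367: violating pairs (1,6) — 1 pair.
Manager=373: violating pairs (7,8) — 1 pair.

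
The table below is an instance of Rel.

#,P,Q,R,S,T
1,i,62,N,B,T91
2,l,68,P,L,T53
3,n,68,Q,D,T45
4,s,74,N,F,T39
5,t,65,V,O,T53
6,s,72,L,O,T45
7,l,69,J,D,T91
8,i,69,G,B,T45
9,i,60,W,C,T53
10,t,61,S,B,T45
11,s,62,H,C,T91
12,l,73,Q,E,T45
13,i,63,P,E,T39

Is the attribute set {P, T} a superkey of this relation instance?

Yes

All 13 rows have distinct {P, T} values, so {P, T} → (all attributes) holds and {P, T} is a superkey.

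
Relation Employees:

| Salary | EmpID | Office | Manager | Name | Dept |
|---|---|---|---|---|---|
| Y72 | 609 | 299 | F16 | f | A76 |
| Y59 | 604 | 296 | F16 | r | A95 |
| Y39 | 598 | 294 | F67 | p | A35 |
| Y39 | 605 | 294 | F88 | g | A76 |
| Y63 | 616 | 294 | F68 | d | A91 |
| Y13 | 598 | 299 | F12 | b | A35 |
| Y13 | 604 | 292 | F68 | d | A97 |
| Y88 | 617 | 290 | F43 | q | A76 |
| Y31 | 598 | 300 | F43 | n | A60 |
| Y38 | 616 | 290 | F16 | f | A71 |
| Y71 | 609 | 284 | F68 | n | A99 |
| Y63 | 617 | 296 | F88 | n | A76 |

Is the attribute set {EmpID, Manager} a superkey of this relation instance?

All 12 rows have distinct {EmpID, Manager} values, so {EmpID, Manager} → (all attributes) holds and {EmpID, Manager} is a superkey.

Yes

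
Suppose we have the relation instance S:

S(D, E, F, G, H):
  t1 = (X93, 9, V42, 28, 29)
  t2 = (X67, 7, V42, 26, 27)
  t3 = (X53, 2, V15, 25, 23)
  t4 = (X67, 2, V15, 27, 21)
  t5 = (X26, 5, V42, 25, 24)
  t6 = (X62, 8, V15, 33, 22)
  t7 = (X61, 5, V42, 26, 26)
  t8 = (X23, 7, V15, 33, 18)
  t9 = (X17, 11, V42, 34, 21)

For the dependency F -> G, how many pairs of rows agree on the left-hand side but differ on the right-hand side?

F=V42: violating pairs (1,2), (1,5), (1,7), (1,9), (2,5), (2,9), (5,7), (5,9), (7,9) — 9 pairs.
F=V15: violating pairs (3,4), (3,6), (3,8), (4,6), (4,8) — 5 pairs.

14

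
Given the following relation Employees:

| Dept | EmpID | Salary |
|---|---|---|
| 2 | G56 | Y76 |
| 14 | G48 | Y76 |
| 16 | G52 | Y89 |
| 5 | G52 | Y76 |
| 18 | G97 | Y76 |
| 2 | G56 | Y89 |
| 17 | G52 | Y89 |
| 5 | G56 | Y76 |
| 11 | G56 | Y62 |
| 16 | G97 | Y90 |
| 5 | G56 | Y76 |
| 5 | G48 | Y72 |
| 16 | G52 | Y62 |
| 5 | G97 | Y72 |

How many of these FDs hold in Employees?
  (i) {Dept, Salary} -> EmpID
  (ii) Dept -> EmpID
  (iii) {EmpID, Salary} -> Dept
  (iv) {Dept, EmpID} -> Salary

0

(i) {Dept, Salary} -> EmpID: (Dept=5, Salary=Y76): 3 rows → EmpID takes values {G52, G56} — violation; (Dept=5, Salary=Y72): 2 rows → EmpID takes values {G48, G97} — violation — fails.
(ii) Dept -> EmpID: Dept=16: 3 rows → EmpID takes values {G52, G97} — violation; Dept=5: 5 rows → EmpID takes values {G52, G56, G48, G97} — violation — fails.
(iii) {EmpID, Salary} -> Dept: (EmpID=G56, Salary=Y76): 3 rows → Dept takes values {2, 5} — violation; (EmpID=G52, Salary=Y89): 2 rows → Dept takes values {16, 17} — violation — fails.
(iv) {Dept, EmpID} -> Salary: (Dept=2, EmpID=G56): 2 rows → Salary takes values {Y76, Y89} — violation; (Dept=16, EmpID=G52): 2 rows → Salary takes values {Y89, Y62} — violation — fails.
None of the 4 dependencies hold.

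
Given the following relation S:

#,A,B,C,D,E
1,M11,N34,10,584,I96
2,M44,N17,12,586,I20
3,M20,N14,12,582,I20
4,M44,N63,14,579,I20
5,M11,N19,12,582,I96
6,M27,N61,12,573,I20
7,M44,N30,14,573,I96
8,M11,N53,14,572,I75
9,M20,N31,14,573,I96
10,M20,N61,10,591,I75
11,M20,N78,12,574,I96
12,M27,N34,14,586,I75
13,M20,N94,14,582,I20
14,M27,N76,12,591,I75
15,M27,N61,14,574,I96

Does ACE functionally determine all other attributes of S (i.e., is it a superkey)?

All 15 rows have distinct ACE values, so ACE → (all attributes) holds and ACE is a superkey.

Yes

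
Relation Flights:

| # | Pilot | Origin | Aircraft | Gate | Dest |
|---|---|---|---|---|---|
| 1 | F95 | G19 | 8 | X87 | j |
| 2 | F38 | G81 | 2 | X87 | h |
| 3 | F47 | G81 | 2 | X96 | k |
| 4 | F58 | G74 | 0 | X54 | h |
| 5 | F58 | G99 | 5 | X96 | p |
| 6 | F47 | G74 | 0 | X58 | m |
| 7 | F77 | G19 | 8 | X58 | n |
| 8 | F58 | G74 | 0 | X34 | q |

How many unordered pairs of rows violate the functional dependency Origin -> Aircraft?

Origin=G19: all 2 rows agree on Aircraft — 0 pairs.
Origin=G81: all 2 rows agree on Aircraft — 0 pairs.
Origin=G74: all 3 rows agree on Aircraft — 0 pairs.

0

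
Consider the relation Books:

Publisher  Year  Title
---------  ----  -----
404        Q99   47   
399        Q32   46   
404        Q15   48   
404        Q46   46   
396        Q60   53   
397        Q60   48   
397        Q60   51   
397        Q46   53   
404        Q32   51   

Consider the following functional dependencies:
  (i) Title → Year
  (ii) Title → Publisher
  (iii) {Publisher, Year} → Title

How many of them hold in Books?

(i) Title → Year: Title=46: 2 rows → Year takes values {Q32, Q46} — violation; Title=48: 2 rows → Year takes values {Q15, Q60} — violation; Title=53: 2 rows → Year takes values {Q60, Q46} — violation; Title=51: 2 rows → Year takes values {Q60, Q32} — violation — fails.
(ii) Title → Publisher: Title=46: 2 rows → Publisher takes values {399, 404} — violation; Title=48: 2 rows → Publisher takes values {404, 397} — violation; Title=53: 2 rows → Publisher takes values {396, 397} — violation; Title=51: 2 rows → Publisher takes values {397, 404} — violation — fails.
(iii) {Publisher, Year} → Title: (Publisher=397, Year=Q60): 2 rows → Title takes values {48, 51} — violation — fails.
None of the 3 dependencies hold.

0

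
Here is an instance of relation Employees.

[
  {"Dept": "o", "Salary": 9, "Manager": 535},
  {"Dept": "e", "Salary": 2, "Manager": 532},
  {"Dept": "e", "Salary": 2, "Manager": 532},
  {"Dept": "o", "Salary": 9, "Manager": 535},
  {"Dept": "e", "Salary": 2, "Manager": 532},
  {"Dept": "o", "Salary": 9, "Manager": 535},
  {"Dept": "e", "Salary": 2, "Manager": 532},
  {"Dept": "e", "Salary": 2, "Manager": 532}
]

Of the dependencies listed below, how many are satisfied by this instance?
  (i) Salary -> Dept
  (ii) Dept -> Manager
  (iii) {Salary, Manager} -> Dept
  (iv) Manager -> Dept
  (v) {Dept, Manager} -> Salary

(i) Salary -> Dept: every LHS value maps to a single RHS value — holds.
(ii) Dept -> Manager: every LHS value maps to a single RHS value — holds.
(iii) {Salary, Manager} -> Dept: every LHS value maps to a single RHS value — holds.
(iv) Manager -> Dept: every LHS value maps to a single RHS value — holds.
(v) {Dept, Manager} -> Salary: every LHS value maps to a single RHS value — holds.
5 of the 5 dependencies hold.

5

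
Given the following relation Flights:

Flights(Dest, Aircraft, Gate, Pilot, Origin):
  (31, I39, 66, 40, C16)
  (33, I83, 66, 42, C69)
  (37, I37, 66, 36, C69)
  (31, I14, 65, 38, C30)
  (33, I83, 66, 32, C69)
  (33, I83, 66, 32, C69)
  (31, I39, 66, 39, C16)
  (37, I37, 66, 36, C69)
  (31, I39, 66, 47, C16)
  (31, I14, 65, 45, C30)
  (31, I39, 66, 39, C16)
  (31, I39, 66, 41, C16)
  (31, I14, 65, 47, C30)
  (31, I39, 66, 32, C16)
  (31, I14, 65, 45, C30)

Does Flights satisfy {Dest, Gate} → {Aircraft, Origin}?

(Dest=31, Gate=66): 6 rows → {Aircraft,Origin} = (I39, C16), (I39, C16), (I39, C16), (I39, C16), (I39, C16), (I39, C16) ✓
(Dest=33, Gate=66): 3 rows → {Aircraft,Origin} = (I83, C69), (I83, C69), (I83, C69) ✓
(Dest=37, Gate=66): 2 rows → {Aircraft,Origin} = (I37, C69), (I37, C69) ✓
(Dest=31, Gate=65): 4 rows → {Aircraft,Origin} = (I14, C30), (I14, C30), (I14, C30), (I14, C30) ✓
Every {Dest, Gate} value is associated with a single {Aircraft, Origin} value, so {Dest, Gate} → {Aircraft, Origin} holds.

Yes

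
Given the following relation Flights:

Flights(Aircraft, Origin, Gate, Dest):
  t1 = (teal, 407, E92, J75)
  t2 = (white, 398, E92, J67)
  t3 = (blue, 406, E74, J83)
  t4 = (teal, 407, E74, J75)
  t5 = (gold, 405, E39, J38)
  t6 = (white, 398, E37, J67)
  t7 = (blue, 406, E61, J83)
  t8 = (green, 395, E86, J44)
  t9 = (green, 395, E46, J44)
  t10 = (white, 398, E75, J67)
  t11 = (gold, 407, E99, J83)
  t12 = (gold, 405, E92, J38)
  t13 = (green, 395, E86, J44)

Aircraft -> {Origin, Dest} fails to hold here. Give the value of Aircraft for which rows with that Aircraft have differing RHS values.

Aircraft=teal: rows 1, 4 → {Origin,Dest} = (407, J75), (407, J75) ✓
Aircraft=white: rows 2, 6, 10 → {Origin,Dest} = (398, J67), (398, J67), (398, J67) ✓
Aircraft=blue: rows 3, 7 → {Origin,Dest} = (406, J83), (406, J83) ✓
Aircraft=gold: rows 5, 11, 12 → {Origin,Dest} takes values {(405, J38), (407, J83)} — violation
Aircraft=green: rows 8, 9, 13 → {Origin,Dest} = (395, J44), (395, J44), (395, J44) ✓
The only Aircraft value with inconsistent RHS is Aircraft=gold.

gold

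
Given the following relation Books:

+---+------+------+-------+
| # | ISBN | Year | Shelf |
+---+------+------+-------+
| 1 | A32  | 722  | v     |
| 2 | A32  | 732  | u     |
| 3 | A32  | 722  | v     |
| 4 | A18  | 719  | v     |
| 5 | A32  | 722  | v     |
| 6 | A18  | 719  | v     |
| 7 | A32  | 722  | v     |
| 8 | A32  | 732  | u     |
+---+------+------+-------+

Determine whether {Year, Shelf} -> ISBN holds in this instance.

Yes

(Year=722, Shelf=v): rows 1, 3, 5, 7 → ISBN = A32, A32, A32, A32 ✓
(Year=732, Shelf=u): rows 2, 8 → ISBN = A32, A32 ✓
(Year=719, Shelf=v): rows 4, 6 → ISBN = A18, A18 ✓
Every {Year, Shelf} value is associated with a single ISBN value, so {Year, Shelf} -> ISBN holds.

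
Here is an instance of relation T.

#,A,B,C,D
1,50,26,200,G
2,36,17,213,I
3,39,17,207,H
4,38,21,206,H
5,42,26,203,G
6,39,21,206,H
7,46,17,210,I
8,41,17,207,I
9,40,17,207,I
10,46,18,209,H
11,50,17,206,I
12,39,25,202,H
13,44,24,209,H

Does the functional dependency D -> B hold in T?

D=G: rows 1, 5 → B = 26, 26 ✓
D=I: rows 2, 7, 8, 9, 11 → B = 17, 17, 17, 17, 17 ✓
D=H: rows 3, 4, 6, 10, 12, 13 → B takes values {17, 21, 18, 25, 24} — violation
Two rows agree on D but differ on B, so D -> B does not hold.

No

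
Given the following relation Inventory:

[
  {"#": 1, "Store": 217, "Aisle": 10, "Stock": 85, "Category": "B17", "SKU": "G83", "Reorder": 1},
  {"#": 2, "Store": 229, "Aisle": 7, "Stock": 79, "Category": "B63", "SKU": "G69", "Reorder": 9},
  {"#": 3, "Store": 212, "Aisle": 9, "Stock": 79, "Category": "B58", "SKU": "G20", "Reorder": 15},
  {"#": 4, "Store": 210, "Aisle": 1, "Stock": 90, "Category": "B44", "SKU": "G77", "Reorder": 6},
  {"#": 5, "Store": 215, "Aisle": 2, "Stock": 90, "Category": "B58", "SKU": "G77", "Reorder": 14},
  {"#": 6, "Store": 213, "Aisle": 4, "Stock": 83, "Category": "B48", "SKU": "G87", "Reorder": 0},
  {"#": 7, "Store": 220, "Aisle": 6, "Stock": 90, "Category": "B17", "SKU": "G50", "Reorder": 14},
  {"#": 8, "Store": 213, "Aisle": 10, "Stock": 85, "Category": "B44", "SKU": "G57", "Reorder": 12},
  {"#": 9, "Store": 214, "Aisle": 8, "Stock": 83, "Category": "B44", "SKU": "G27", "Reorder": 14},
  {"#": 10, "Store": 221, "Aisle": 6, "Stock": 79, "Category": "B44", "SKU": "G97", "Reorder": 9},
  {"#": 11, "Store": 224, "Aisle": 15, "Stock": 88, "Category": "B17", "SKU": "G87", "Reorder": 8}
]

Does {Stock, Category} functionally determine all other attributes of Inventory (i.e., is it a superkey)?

Yes

All 11 rows have distinct {Stock, Category} values, so {Stock, Category} → (all attributes) holds and {Stock, Category} is a superkey.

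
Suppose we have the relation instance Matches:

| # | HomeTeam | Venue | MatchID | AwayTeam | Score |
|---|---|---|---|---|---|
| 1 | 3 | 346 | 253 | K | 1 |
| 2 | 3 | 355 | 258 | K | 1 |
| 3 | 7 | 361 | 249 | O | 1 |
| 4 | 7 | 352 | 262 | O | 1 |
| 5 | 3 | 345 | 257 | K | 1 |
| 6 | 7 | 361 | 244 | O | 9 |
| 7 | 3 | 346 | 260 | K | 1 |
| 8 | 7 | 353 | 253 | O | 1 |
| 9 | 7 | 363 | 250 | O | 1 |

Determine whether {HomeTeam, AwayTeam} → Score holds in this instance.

(HomeTeam=3, AwayTeam=K): rows 1, 2, 5, 7 → Score = 1, 1, 1, 1 ✓
(HomeTeam=7, AwayTeam=O): rows 3, 4, 6, 8, 9 → Score takes values {1, 9} — violation
Two rows agree on {HomeTeam, AwayTeam} but differ on Score, so {HomeTeam, AwayTeam} → Score does not hold.

No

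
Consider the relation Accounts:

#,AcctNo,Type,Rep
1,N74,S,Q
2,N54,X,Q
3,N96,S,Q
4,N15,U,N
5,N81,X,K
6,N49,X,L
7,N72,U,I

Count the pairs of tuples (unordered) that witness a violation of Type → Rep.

4

Type=S: all 2 rows agree on Rep — 0 pairs.
Type=X: violating pairs (2,5), (2,6), (5,6) — 3 pairs.
Type=U: violating pairs (4,7) — 1 pair.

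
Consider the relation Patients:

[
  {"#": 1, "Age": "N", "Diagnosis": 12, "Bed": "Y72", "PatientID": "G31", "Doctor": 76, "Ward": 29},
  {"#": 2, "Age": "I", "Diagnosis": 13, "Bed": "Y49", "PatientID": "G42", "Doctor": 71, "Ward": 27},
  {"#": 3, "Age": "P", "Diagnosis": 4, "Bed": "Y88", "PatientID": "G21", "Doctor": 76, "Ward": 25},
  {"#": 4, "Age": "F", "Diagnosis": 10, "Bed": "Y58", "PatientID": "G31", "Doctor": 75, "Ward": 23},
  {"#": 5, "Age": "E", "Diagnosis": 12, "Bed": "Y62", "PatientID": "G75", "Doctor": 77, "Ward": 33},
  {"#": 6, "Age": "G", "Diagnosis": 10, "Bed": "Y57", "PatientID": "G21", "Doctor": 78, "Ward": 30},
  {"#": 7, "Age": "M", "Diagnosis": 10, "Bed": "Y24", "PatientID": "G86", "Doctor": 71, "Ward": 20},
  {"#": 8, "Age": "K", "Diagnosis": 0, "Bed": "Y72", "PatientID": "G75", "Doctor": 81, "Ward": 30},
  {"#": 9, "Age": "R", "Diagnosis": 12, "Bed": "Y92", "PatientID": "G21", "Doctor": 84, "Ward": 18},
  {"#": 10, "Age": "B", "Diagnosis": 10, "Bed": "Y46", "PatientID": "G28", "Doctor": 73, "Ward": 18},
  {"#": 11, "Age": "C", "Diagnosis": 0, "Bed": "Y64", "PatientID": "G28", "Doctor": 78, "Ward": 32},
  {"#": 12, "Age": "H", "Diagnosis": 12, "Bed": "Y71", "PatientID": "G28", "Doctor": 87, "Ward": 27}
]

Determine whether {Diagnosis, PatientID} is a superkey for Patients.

Yes

All 12 rows have distinct {Diagnosis, PatientID} values, so {Diagnosis, PatientID} → (all attributes) holds and {Diagnosis, PatientID} is a superkey.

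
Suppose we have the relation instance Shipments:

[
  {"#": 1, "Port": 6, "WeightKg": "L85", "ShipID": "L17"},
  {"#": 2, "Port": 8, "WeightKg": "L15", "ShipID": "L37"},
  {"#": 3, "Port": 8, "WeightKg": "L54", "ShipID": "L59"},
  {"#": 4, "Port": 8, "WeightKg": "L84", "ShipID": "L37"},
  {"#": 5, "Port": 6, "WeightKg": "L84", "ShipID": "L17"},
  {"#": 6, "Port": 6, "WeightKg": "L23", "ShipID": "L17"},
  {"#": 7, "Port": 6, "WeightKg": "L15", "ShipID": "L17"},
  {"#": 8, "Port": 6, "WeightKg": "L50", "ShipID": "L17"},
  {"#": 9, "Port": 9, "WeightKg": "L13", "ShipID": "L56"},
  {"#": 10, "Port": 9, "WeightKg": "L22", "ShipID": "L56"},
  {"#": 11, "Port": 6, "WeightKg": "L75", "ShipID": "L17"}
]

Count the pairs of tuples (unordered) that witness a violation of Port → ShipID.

2

Port=6: all 6 rows agree on ShipID — 0 pairs.
Port=8: violating pairs (2,3), (3,4) — 2 pairs.
Port=9: all 2 rows agree on ShipID — 0 pairs.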